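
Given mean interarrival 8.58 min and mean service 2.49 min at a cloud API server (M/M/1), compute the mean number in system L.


λ = 60/8.58 = 6.9930 /hr
μ = 60/2.49 = 24.0964 /hr
ρ = λ/μ = 6.9930/24.0964 = 0.2902
L = ρ/(1−ρ) = 0.2902/0.7098 = 0.4089

Final: 0.4089


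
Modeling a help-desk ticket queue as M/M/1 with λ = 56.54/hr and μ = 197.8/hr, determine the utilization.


ρ = λ/μ = 56.54/197.8 = 0.2858

Final: 0.2858


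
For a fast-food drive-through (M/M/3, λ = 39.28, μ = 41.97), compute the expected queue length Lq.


a = λ/μ = 0.9359; ρ = a/3 = 0.3120
P₀ = 0.388735
Lq = P₀·a^c·ρ / (c!·(1−ρ)²) = 0.388735·0.81978·0.3120/(6·0.47339)
= 0.03500

Final: 0.03500


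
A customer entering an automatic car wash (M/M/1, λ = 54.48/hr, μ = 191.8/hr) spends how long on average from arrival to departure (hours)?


W = 1/(μ−λ) = 1/(191.8 − 54.48) = 1/137.32 = 0.007282 hr

Final: 0.007282 hr


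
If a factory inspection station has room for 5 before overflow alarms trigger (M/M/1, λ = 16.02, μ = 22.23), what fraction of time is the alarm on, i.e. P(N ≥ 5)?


ρ = 16.02/22.23 = 0.7206
P(N ≥ n) = ρ^n = 0.7206^5 = 0.194364

Final: 0.194364


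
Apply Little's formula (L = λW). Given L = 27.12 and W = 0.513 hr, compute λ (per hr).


λ = L/W = 27.12/0.513 = 52.8655 /hr

Final: 52.8655 /hr


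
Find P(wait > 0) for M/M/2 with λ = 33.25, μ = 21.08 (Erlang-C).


a = λ/μ = 1.5773; ρ = a/2 = 0.7887
P₀ = 0.118154 (from M/M/c formula)
C(c,a) = [a^c/(c!(1−ρ))]·P₀ = [2.48795/(2·0.2113)]·0.118154
= 5.88620·0.118154 = 0.695479

Final: 0.695479


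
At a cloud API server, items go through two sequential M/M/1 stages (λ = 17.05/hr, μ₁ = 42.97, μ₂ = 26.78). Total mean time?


Each node sees arrival rate λ = 17.05/hr (tandem ⇒ throughput preserved).
W₁ = 1/(μ₁−λ) = 1/(42.97−17.05) = 0.03858 hr
W₂ = 1/(μ₂−λ) = 1/(26.78−17.05) = 0.10277 hr
W_total = W₁ + W₂ = 0.03858 + 0.10277 = 0.14136 hr

Final: 0.14136 hr


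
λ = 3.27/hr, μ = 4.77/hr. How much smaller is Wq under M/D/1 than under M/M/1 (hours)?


ρ = 3.27/4.77 = 0.6855
Wq(M/M/1) = ρ/(μ−λ) = 0.6855/1.50 = 0.45702 hr
Wq(M/D/1) = ρ/(2(μ−λ)) = 0.22851 hr
Savings = 0.45702 − 0.22851 = 0.22851 hr

Final: 0.22851 hr


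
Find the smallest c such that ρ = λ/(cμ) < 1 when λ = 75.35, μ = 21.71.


Stability requires cμ > λ ⇔ c > λ/μ.
λ/μ = 75.35/21.71 = 3.4708
Minimum integer c = ⌊3.4708⌋ + 1 = 4
Check: 4·21.71 = 86.84 > 75.35, while 3·21.71 = 65.13 ≤ 75.35

Final: 4 servers


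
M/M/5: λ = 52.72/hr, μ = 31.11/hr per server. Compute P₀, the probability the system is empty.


a = λ/μ = 52.72/31.11 = 1.6946; ρ = a/c = 0.3389
Σ_{k=0}^{4} a^k/k! (terms k=0..4) = 1.00000 + 1.69463 + 1.43589 + 0.81110 + 0.34363 = 5.28525
Tail: a^5/(5!(1−ρ)) = 13.97581/(120·0.6611) = 0.17618
P₀ = 1/(5.28525 + 0.17618) = 1/5.46143 = 0.183102

Final: 0.183102


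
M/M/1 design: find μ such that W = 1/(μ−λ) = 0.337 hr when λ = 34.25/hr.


W = 1/(μ−λ) ⇒ μ − λ = 1/W = 1/0.337 = 2.9674
μ = λ + 1/W = 34.25 + 2.9674 = 37.2174 per hr

Final: 37.2174 /hr


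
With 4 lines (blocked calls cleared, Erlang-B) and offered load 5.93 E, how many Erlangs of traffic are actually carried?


B(4,5.93) = 0.465054 (Erlang-B)
Carried load = a(1 − B) = 5.93·(1 − 0.465054) = 5.93·0.534946 = 3.1722 E

Final: 3.1722 Erlangs


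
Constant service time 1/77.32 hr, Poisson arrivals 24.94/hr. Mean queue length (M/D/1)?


ρ = 24.94/77.32 = 0.3226
M/D/1: Lq = ρ²/(2(1−ρ)) = 0.1040/(2·0.6774) = 0.07679

Final: 0.07679


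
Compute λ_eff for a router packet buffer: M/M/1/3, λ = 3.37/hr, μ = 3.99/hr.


ρ = 0.8446; P_K = (1−ρ)ρ^3/(1−ρ^4) = 0.190641
λ_eff = λ(1 − P_K) = 3.37·(1 − 0.190641) = 3.37·0.809359 = 2.7275 /hr

Final: 2.7275 /hr


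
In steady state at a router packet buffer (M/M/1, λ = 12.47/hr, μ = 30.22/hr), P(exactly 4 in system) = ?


ρ = 12.47/30.22 = 0.4126
P_n = (1−ρ)·ρ^n = (1 − 0.4126)·0.4126^4 = 0.5874·0.028993 = 0.017029

Final: 0.017029


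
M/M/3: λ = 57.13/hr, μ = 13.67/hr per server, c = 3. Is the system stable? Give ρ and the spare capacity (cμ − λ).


Total capacity cμ = 3·13.67 = 41.01/hr
ρ = λ/(cμ) = 57.13/41.01 = 1.3931
Stable ⇔ ρ < 1: NO
Spare capacity = cμ − λ = 41.01 − 57.13 = -16.12/hr

Final: ρ = 1.3931; unstable; margin = -16.12/hr


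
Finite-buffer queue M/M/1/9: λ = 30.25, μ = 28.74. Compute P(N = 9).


ρ = λ/μ = 30.25/28.74 = 1.0525
P_K = (1−ρ)ρ^K/(1−ρ^(K+1)) = (-0.05254·1.585432)/(1 − 1.668730)
= -0.083299/-0.668730 = 0.124562

Final: 0.124562


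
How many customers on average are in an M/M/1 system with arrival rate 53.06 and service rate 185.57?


ρ = λ/μ = 53.06/185.57 = 0.2859
L = ρ/(1−ρ) = 0.2859/(1 − 0.2859) = 0.2859/0.7141 = 0.4004

Final: 0.4004


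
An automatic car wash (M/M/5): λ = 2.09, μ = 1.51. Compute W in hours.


a = 1.3841; ρ = 0.2768; P₀ = 0.250290
Lq = P₀·a^c·ρ/(c!(1−ρ)²) = 0.005608
Wq = Lq/λ = 0.005608/2.09 = 0.002683 hr
W = Wq + 1/μ = 0.002683 + 0.66225 = 0.66493 hr

Final: 0.66493 hr


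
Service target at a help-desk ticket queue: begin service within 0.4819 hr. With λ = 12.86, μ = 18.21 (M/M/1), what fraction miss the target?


ρ = 12.86/18.21 = 0.7062
P(Wq > t) = ρ·e^{−(μ−λ)t} = 0.7062·e^{−2.5782}
= 0.7062·0.075913 = 0.053610

Final: 0.053610


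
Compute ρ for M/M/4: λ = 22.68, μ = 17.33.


ρ = λ/(cμ) = 22.68/(4·17.33) = 22.68/69.32 = 0.3272

Final: 0.3272


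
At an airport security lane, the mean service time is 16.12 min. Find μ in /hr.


μ = 1/(service time) in consistent units.
1 hour = 60 min, so μ = 60/16.12 = 3.7221 per hour

Final: 3.7221 /hr


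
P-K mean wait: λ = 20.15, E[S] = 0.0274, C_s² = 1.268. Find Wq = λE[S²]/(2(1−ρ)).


ρ = λ·E[S] = 20.15·0.0274 = 0.5521
E[S²] = E[S]²(1+C_s²) = 0.0274²·(1+1.268) = 0.001703
Wq = λ·E[S²]/(2(1−ρ)) = 20.15·0.001703/(2·0.4479) = 0.03830 hr

Final: 0.03830 hr


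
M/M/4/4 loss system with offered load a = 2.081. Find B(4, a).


B(c,a) = (a^c/c!) / Σ_{k=0}^{c} a^k/k!
a^4/4! = 0.781407
Σ terms (k=0..4): 1.00000 + 2.08100 + 2.16528 + 1.50198 + 0.78141 = 7.529670
B = 0.781407/7.529670 = 0.103777

Final: 0.103777


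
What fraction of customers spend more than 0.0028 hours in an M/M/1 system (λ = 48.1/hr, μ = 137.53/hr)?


W ~ Exponential(μ−λ) for M/M/1.
μ − λ = 137.53 − 48.1 = 89.4300
P(W > t) = e^{−(μ−λ)t} = e^{−0.2504} = 0.778486

Final: 0.778486


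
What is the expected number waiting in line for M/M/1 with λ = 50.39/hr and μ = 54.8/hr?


ρ = 50.39/54.8 = 0.9195
Lq = ρ²/(1−ρ) = 0.8455/0.08047 = 10.5068

Final: 10.5068


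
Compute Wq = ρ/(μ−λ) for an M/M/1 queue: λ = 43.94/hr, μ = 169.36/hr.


ρ = 43.94/169.36 = 0.2594
Wq = ρ/(μ−λ) = 0.2594/(169.36 − 43.94) = 0.2594/125.42 = 0.002069 hr

Final: 0.002069 hr


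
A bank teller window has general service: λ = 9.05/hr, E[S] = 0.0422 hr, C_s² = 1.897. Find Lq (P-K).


ρ = λ·E[S] = 9.05·0.0422 = 0.3819
Lq = ρ²(1+C_s²)/(2(1−ρ)) = 0.1459·(1+1.897)/(2·0.6181)
= 0.1459·2.8970/1.2362 = 0.34181

Final: 0.34181


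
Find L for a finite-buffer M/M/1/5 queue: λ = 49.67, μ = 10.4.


ρ = 49.67/10.4 = 4.7760
L = ρ[1 − (K+1)ρ^K + Kρ^(K+1)] / [(1−ρ)(1−ρ^(K+1))]
Numerator: 4.7760·(1 − 6·2484.872464 + 5·11867.655316) = 212196.170767
Denominator: (-3.7760)·(-11866.655316) = 44808.034063
L = 212196.170767/44808.034063 = 4.7357

Final: 4.7357


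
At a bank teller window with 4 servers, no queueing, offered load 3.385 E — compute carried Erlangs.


B(4,3.385) = 0.248105 (Erlang-B)
Carried load = a(1 − B) = 3.385·(1 − 0.248105) = 3.385·0.751895 = 2.5452 E

Final: 2.5452 Erlangs


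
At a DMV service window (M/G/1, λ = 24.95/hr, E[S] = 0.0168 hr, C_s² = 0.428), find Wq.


ρ = λ·E[S] = 24.95·0.0168 = 0.4192
E[S²] = E[S]²(1+C_s²) = 0.0168²·(1+0.428) = 0.0004030
Wq = λ·E[S²]/(2(1−ρ)) = 24.95·0.0004030/(2·0.5808) = 0.008656 hr

Final: 0.008656 hr


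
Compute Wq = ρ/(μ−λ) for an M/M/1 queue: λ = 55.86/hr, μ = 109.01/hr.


ρ = 55.86/109.01 = 0.5124
Wq = ρ/(μ−λ) = 0.5124/(109.01 − 55.86) = 0.5124/53.15 = 0.009641 hr

Final: 0.009641 hr


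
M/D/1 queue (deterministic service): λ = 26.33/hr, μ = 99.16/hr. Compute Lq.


ρ = 26.33/99.16 = 0.2655
M/D/1: Lq = ρ²/(2(1−ρ)) = 0.07051/(2·0.7345) = 0.04800

Final: 0.04800


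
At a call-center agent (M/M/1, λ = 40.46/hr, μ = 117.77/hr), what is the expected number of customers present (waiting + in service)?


ρ = λ/μ = 40.46/117.77 = 0.3436
L = ρ/(1−ρ) = 0.3436/(1 − 0.3436) = 0.3436/0.6564 = 0.5233

Final: 0.5233


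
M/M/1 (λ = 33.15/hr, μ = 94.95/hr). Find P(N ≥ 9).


ρ = 33.15/94.95 = 0.3491
P(N ≥ n) = ρ^n = 0.3491^9 = 0.00007707

Final: 0.00007707


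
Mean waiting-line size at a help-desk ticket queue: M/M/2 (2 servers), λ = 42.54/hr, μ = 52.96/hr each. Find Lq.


a = λ/μ = 0.8032; ρ = a/2 = 0.4016
P₀ = 0.426916
Lq = P₀·a^c·ρ / (c!·(1−ρ)²) = 0.426916·0.64521·0.4016/(2·0.35805)
= 0.15448

Final: 0.15448


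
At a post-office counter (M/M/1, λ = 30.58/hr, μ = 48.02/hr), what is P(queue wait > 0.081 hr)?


ρ = 30.58/48.02 = 0.6368
P(Wq > t) = ρ·e^{−(μ−λ)t} = 0.6368·e^{−1.4126}
= 0.6368·0.243500 = 0.155065

Final: 0.155065


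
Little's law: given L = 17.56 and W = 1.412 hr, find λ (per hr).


λ = L/W = 17.56/1.412 = 12.4363 /hr

Final: 12.4363 /hr


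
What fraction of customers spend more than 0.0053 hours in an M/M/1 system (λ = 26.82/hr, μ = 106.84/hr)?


W ~ Exponential(μ−λ) for M/M/1.
μ − λ = 106.84 − 26.82 = 80.0200
P(W > t) = e^{−(μ−λ)t} = e^{−0.4241} = 0.654355

Final: 0.654355


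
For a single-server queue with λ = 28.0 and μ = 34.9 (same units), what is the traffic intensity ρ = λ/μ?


ρ = λ/μ = 28.0/34.9 = 0.8023

Final: 0.8023


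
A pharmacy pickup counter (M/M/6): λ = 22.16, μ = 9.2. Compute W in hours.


a = 2.4087; ρ = 0.4014; P₀ = 0.089525
Lq = P₀·a^c·ρ/(c!(1−ρ)²) = 0.02721
Wq = Lq/λ = 0.02721/22.16 = 0.001228 hr
W = Wq + 1/μ = 0.001228 + 0.10870 = 0.10992 hr

Final: 0.10992 hr


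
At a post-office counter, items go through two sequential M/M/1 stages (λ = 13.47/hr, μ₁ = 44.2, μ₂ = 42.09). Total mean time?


Each node sees arrival rate λ = 13.47/hr (tandem ⇒ throughput preserved).
W₁ = 1/(μ₁−λ) = 1/(44.2−13.47) = 0.03254 hr
W₂ = 1/(μ₂−λ) = 1/(42.09−13.47) = 0.03494 hr
W_total = W₁ + W₂ = 0.03254 + 0.03494 = 0.06748 hr

Final: 0.06748 hr


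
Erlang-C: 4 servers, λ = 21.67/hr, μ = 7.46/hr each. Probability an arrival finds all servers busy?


a = λ/μ = 2.9048; ρ = a/4 = 0.7262
P₀ = 0.043394 (from M/M/c formula)
C(c,a) = [a^c/(c!(1−ρ))]·P₀ = [71.20006/(24·0.2738)]·0.043394
= 10.83542·0.043394 = 0.470197

Final: 0.470197


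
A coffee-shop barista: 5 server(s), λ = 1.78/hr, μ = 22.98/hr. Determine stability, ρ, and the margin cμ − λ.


Total capacity cμ = 5·22.98 = 114.90/hr
ρ = λ/(cμ) = 1.78/114.90 = 0.01549
Stable ⇔ ρ < 1: YES
Spare capacity = cμ − λ = 114.90 − 1.78 = 113.12/hr

Final: ρ = 0.01549; stable; margin = 113.12/hr


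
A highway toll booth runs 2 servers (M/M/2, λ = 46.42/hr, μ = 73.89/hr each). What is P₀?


a = λ/μ = 46.42/73.89 = 0.6282; ρ = a/c = 0.3141
Σ_{k=0}^{1} a^k/k! (terms k=0..1) = 1.00000 + 0.62823 = 1.62823
Tail: a^2/(2!(1−ρ)) = 0.39467/(2·0.6859) = 0.28771
P₀ = 1/(1.62823 + 0.28771) = 1/1.91594 = 0.521936

Final: 0.521936


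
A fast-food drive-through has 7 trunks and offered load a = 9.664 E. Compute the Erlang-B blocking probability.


B(c,a) = (a^c/c!) / Σ_{k=0}^{c} a^k/k!
a^7/7! = 1561.952823
Σ terms (k=0..7): 1.00000 + 9.66400 + 46.69645 + 150.42482 + 363.42638 + 702.43050 + 1131.38139 + 1561.95282 = 3966.976363
B = 1561.952823/3966.976363 = 0.393739

Final: 0.393739


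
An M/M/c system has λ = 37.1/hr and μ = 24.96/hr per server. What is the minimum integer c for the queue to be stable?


Stability requires cμ > λ ⇔ c > λ/μ.
λ/μ = 37.1/24.96 = 1.4864
Minimum integer c = ⌊1.4864⌋ + 1 = 2
Check: 2·24.96 = 49.92 > 37.1, while 1·24.96 = 24.96 ≤ 37.1

Final: 2 servers


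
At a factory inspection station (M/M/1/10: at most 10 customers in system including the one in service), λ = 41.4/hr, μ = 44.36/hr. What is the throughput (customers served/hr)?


ρ = 0.9333; P_K = (1−ρ)ρ^10/(1−ρ^11) = 0.062856
λ_eff = λ(1 − P_K) = 41.4·(1 − 0.062856) = 41.4·0.937144 = 38.7978 /hr

Final: 38.7978 /hr


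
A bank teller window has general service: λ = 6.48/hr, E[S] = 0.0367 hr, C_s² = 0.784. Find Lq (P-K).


ρ = λ·E[S] = 6.48·0.0367 = 0.2378
Lq = ρ²(1+C_s²)/(2(1−ρ)) = 0.05656·(1+0.784)/(2·0.7622)
= 0.05656·1.7840/1.5244 = 0.06619

Final: 0.06619


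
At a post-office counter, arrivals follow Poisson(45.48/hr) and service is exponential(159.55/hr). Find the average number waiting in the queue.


ρ = 45.48/159.55 = 0.2851
Lq = ρ²/(1−ρ) = 0.08125/0.7149 = 0.1137

Final: 0.1137


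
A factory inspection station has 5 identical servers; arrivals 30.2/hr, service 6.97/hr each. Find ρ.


ρ = λ/(cμ) = 30.2/(5·6.97) = 30.2/34.85 = 0.8666

Final: 0.8666


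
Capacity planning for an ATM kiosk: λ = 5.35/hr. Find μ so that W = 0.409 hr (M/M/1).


W = 1/(μ−λ) ⇒ μ − λ = 1/W = 1/0.409 = 2.4450
μ = λ + 1/W = 5.35 + 2.4450 = 7.7950 per hr

Final: 7.7950 /hr


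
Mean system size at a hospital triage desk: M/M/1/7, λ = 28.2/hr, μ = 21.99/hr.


ρ = 28.2/21.99 = 1.2824
L = ρ[1 − (K+1)ρ^K + Kρ^(K+1)] / [(1−ρ)(1−ρ^(K+1))]
Numerator: 1.2824·(1 − 8·5.703838 + 7·7.314608) = 8.427366
Denominator: (-0.2824)·(-6.314608) = 1.783252
L = 8.427366/1.783252 = 4.7258

Final: 4.7258


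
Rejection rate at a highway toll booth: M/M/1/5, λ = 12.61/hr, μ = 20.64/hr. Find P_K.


ρ = λ/μ = 12.61/20.64 = 0.6109
P_K = (1−ρ)ρ^K/(1−ρ^(K+1)) = (0.3891·0.085119)/(1 − 0.052003)
= 0.033116/0.947997 = 0.034932

Final: 0.034932


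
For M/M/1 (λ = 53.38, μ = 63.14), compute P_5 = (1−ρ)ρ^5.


ρ = 53.38/63.14 = 0.8454
P_n = (1−ρ)·ρ^n = (1 − 0.8454)·0.8454^5 = 0.1546·0.431887 = 0.066760

Final: 0.066760


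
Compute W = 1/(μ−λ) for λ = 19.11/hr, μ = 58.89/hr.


W = 1/(μ−λ) = 1/(58.89 − 19.11) = 1/39.78 = 0.02514 hr

Final: 0.02514 hr


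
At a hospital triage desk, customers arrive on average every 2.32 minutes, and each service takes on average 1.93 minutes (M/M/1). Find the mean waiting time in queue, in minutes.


λ = 60/2.32 = 25.8621 /hr
μ = 60/1.93 = 31.0881 /hr
ρ = λ/μ = 25.8621/31.0881 = 0.8319
Wq = ρ/(μ−λ) = 0.8319/(31.0881−25.8621) = 0.15918 hr
In minutes: 0.15918·60 = 9.551 min

Final: 9.551 min


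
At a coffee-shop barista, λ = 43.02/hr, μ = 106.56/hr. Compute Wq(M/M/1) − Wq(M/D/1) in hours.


ρ = 43.02/106.56 = 0.4037
Wq(M/M/1) = ρ/(μ−λ) = 0.4037/63.54 = 0.006354 hr
Wq(M/D/1) = ρ/(2(μ−λ)) = 0.003177 hr
Savings = 0.006354 − 0.003177 = 0.003177 hr

Final: 0.003177 hr


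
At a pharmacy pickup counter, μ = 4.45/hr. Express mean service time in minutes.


Mean service time = 1/μ = 1/4.45 hour = 0.22472 hour
In minutes: 0.22472 × 60 = 13.4831 min

Final: 13.4831 min


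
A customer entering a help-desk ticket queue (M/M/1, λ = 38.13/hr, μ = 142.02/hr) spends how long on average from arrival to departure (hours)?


W = 1/(μ−λ) = 1/(142.02 − 38.13) = 1/103.89 = 0.009626 hr

Final: 0.009626 hr


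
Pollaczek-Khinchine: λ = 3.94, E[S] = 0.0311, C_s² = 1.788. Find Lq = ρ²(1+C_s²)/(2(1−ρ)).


ρ = λ·E[S] = 3.94·0.0311 = 0.1225
Lq = ρ²(1+C_s²)/(2(1−ρ)) = 0.01501·(1+1.788)/(2·0.8775)
= 0.01501·2.7880/1.7549 = 0.02385

Final: 0.02385


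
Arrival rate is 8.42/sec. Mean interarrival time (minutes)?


Mean interarrival time = 1/λ = 1/8.42 second = 0.11876 second
In minutes: 0.11876 × 0.0166667 = 0.001979 min

Final: 0.001979 min


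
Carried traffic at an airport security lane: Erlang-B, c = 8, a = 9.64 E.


B(8,9.64) = 0.321164 (Erlang-B)
Carried load = a(1 − B) = 9.64·(1 − 0.321164) = 9.64·0.678836 = 6.5440 E

Final: 6.5440 Erlangs


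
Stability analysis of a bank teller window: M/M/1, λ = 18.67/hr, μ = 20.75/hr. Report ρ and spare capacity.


Total capacity cμ = 1·20.75 = 20.75/hr
ρ = λ/(cμ) = 18.67/20.75 = 0.8998
Stable ⇔ ρ < 1: YES
Spare capacity = cμ − λ = 20.75 − 18.67 = 2.08/hr

Final: ρ = 0.8998; stable; margin = 2.08/hr


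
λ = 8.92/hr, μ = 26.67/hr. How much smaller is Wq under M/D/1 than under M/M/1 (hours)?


ρ = 8.92/26.67 = 0.3345
Wq(M/M/1) = ρ/(μ−λ) = 0.3345/17.75 = 0.01884 hr
Wq(M/D/1) = ρ/(2(μ−λ)) = 0.009421 hr
Savings = 0.01884 − 0.009421 = 0.009421 hr

Final: 0.009421 hr


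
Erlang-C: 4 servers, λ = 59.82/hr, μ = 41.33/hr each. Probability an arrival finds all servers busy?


a = λ/μ = 1.4474; ρ = a/4 = 0.3618
P₀ = 0.233279 (from M/M/c formula)
C(c,a) = [a^c/(c!(1−ρ))]·P₀ = [4.38858/(24·0.6382)]·0.233279
= 0.28654·0.233279 = 0.066844

Final: 0.066844


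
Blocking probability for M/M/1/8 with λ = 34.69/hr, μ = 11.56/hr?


ρ = λ/μ = 34.69/11.56 = 3.0009
P_K = (1−ρ)ρ^K/(1−ρ^(K+1)) = (-2.0009·6576.150232)/(1 − 19734.139406)
= -13157.989174/-19733.139406 = 0.666797

Final: 0.666797


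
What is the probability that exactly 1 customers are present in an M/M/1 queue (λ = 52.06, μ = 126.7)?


ρ = 52.06/126.7 = 0.4109
P_n = (1−ρ)·ρ^n = (1 − 0.4109)·0.4109^1 = 0.5891·0.410892 = 0.242060

Final: 0.242060


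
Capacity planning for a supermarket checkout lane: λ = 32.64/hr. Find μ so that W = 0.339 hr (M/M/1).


W = 1/(μ−λ) ⇒ μ − λ = 1/W = 1/0.339 = 2.9499
μ = λ + 1/W = 32.64 + 2.9499 = 35.5899 per hr

Final: 35.5899 /hr


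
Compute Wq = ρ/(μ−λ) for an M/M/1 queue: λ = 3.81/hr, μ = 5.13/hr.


ρ = 3.81/5.13 = 0.7427
Wq = ρ/(μ−λ) = 0.7427/(5.13 − 3.81) = 0.7427/1.32 = 0.5626 hr

Final: 0.5626 hr


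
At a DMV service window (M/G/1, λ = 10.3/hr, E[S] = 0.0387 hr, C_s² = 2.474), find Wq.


ρ = λ·E[S] = 10.3·0.0387 = 0.3986
E[S²] = E[S]²(1+C_s²) = 0.0387²·(1+2.474) = 0.005203
Wq = λ·E[S²]/(2(1−ρ)) = 10.3·0.005203/(2·0.6014) = 0.04456 hr

Final: 0.04456 hr


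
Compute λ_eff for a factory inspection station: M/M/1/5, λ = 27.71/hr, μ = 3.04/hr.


ρ = 9.1151; P_K = (1−ρ)ρ^5/(1−ρ^6) = 0.890294
λ_eff = λ(1 − P_K) = 27.71·(1 − 0.890294) = 27.71·0.109706 = 3.0400 /hr

Final: 3.0400 /hr


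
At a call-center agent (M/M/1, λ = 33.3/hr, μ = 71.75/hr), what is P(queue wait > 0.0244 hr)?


ρ = 33.3/71.75 = 0.4641
P(Wq > t) = ρ·e^{−(μ−λ)t} = 0.4641·e^{−0.9382}
= 0.4641·0.391339 = 0.181625

Final: 0.181625


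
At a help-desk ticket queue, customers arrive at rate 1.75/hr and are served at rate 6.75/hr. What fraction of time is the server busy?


ρ = λ/μ = 1.75/6.75 = 0.2593

Final: 0.2593


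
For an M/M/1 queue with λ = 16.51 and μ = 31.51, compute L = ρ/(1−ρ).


ρ = λ/μ = 16.51/31.51 = 0.5240
L = ρ/(1−ρ) = 0.5240/(1 − 0.5240) = 0.5240/0.4760 = 1.1007

Final: 1.1007


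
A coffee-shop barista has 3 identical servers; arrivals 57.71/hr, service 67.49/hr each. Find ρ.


ρ = λ/(cμ) = 57.71/(3·67.49) = 57.71/202.47 = 0.2850

Final: 0.2850


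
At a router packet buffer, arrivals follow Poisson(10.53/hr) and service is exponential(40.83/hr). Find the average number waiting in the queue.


ρ = 10.53/40.83 = 0.2579
Lq = ρ²/(1−ρ) = 0.06651/0.7421 = 0.08963

Final: 0.08963


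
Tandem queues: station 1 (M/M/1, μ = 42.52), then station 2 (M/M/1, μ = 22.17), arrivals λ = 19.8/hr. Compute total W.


Each node sees arrival rate λ = 19.8/hr (tandem ⇒ throughput preserved).
W₁ = 1/(μ₁−λ) = 1/(42.52−19.8) = 0.04401 hr
W₂ = 1/(μ₂−λ) = 1/(22.17−19.8) = 0.42194 hr
W_total = W₁ + W₂ = 0.04401 + 0.42194 = 0.46596 hr

Final: 0.46596 hr


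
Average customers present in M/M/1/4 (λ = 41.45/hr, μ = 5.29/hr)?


ρ = 41.45/5.29 = 7.8355
L = ρ[1 − (K+1)ρ^K + Kρ^(K+1)] / [(1−ρ)(1−ρ^(K+1))]
Numerator: 7.8355·(1 − 5·3769.427993 + 4·29535.499111) = 778036.531394
Denominator: (-6.8355)·(-29534.499111) = 201884.213203
L = 778036.531394/201884.213203 = 3.8539

Final: 3.8539


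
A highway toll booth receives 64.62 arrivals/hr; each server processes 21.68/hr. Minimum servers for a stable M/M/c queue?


Stability requires cμ > λ ⇔ c > λ/μ.
λ/μ = 64.62/21.68 = 2.9806
Minimum integer c = ⌊2.9806⌋ + 1 = 3
Check: 3·21.68 = 65.04 > 64.62, while 2·21.68 = 43.36 ≤ 64.62

Final: 3 servers


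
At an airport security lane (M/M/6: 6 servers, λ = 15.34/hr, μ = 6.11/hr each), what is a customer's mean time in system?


a = 2.5106; ρ = 0.4184; P₀ = 0.080745
Lq = P₀·a^c·ρ/(c!(1−ρ)²) = 0.03475
Wq = Lq/λ = 0.03475/15.34 = 0.002265 hr
W = Wq + 1/μ = 0.002265 + 0.16367 = 0.16593 hr

Final: 0.16593 hr


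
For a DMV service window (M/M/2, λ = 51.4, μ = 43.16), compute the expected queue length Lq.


a = λ/μ = 1.1909; ρ = a/2 = 0.5955
P₀ = 0.253558
Lq = P₀·a^c·ρ / (c!·(1−ρ)²) = 0.253558·1.41828·0.5955/(2·0.16365)
= 0.65424

Final: 0.65424


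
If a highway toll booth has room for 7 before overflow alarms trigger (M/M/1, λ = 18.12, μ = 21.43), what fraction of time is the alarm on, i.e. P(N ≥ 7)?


ρ = 18.12/21.43 = 0.8455
P(N ≥ n) = ρ^n = 0.8455^7 = 0.308996

Final: 0.308996


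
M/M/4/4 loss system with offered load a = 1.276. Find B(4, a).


B(c,a) = (a^c/c!) / Σ_{k=0}^{c} a^k/k!
a^4/4! = 0.110457
Σ terms (k=0..4): 1.00000 + 1.27600 + 0.81409 + 0.34626 + 0.11046 = 3.546803
B = 0.110457/3.546803 = 0.031143

Final: 0.031143


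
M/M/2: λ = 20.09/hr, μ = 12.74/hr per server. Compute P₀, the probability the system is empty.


a = λ/μ = 20.09/12.74 = 1.5769; ρ = a/c = 0.7885
Σ_{k=0}^{1} a^k/k! (terms k=0..1) = 1.00000 + 1.57692 = 2.57692
Tail: a^2/(2!(1−ρ)) = 2.48669/(2·0.2115) = 5.87762
P₀ = 1/(2.57692 + 5.87762) = 1/8.45455 = 0.118280

Final: 0.118280


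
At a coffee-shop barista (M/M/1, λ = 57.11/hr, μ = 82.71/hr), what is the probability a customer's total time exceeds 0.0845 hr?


W ~ Exponential(μ−λ) for M/M/1.
μ − λ = 82.71 − 57.11 = 25.6000
P(W > t) = e^{−(μ−λ)t} = e^{−2.1632} = 0.114957

Final: 0.114957


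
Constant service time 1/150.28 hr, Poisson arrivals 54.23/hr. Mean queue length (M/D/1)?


ρ = 54.23/150.28 = 0.3609
M/D/1: Lq = ρ²/(2(1−ρ)) = 0.1302/(2·0.6391) = 0.10187

Final: 0.10187


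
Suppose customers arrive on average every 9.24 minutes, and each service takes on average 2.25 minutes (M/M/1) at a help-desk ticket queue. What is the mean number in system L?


λ = 60/9.24 = 6.4935 /hr
μ = 60/2.25 = 26.6667 /hr
ρ = λ/μ = 6.4935/26.6667 = 0.2435
L = ρ/(1−ρ) = 0.2435/0.7565 = 0.3219

Final: 0.3219


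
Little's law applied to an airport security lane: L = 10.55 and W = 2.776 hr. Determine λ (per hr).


λ = L/W = 10.55/2.776 = 3.8004 /hr

Final: 3.8004 /hr


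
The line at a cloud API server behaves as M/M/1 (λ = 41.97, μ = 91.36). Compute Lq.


ρ = 41.97/91.36 = 0.4594
Lq = ρ²/(1−ρ) = 0.2110/0.5406 = 0.3904

Final: 0.3904


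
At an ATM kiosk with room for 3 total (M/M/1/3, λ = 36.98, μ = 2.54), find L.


ρ = 36.98/2.54 = 14.5591
L = ρ[1 − (K+1)ρ^K + Kρ^(K+1)] / [(1−ρ)(1−ρ^(K+1))]
Numerator: 14.5591·(1 − 4·3086.025928 + 3·44929.621585) = 1782694.584007
Denominator: (-13.5591)·(-44928.621585) = 609189.656457
L = 1782694.584007/609189.656457 = 2.9263

Final: 2.9263


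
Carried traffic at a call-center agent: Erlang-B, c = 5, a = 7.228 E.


B(5,7.228) = 0.437922 (Erlang-B)
Carried load = a(1 − B) = 7.228·(1 − 0.437922) = 7.228·0.562078 = 4.0627 E

Final: 4.0627 Erlangs


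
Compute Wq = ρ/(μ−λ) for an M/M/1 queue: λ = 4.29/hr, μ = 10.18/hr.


ρ = 4.29/10.18 = 0.4214
Wq = ρ/(μ−λ) = 0.4214/(10.18 − 4.29) = 0.4214/5.89 = 0.07155 hr

Final: 0.07155 hr


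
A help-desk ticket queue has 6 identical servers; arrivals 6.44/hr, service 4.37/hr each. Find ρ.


ρ = λ/(cμ) = 6.44/(6·4.37) = 6.44/26.22 = 0.2456

Final: 0.2456


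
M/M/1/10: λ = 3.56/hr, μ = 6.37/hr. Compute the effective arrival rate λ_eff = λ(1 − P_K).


ρ = 0.5589; P_K = (1−ρ)ρ^10/(1−ρ^11) = 0.001313
λ_eff = λ(1 − P_K) = 3.56·(1 − 0.001313) = 3.56·0.998687 = 3.5553 /hr

Final: 3.5553 /hr


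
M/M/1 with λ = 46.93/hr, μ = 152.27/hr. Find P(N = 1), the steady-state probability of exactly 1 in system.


ρ = 46.93/152.27 = 0.3082
P_n = (1−ρ)·ρ^n = (1 − 0.3082)·0.3082^1 = 0.6918·0.308203 = 0.213214

Final: 0.213214


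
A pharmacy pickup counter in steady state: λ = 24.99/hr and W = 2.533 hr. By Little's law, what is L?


L = λW = 24.99·2.533 = 63.2997

Final: 63.2997


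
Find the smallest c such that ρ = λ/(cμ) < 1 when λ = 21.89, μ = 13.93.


Stability requires cμ > λ ⇔ c > λ/μ.
λ/μ = 21.89/13.93 = 1.5714
Minimum integer c = ⌊1.5714⌋ + 1 = 2
Check: 2·13.93 = 27.86 > 21.89, while 1·13.93 = 13.93 ≤ 21.89

Final: 2 servers


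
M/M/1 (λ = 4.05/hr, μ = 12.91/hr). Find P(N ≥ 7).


ρ = 4.05/12.91 = 0.3137
P(N ≥ n) = ρ^n = 0.3137^7 = 0.0002990

Final: 0.0002990


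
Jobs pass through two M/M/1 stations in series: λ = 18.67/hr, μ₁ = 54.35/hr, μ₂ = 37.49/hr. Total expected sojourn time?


Each node sees arrival rate λ = 18.67/hr (tandem ⇒ throughput preserved).
W₁ = 1/(μ₁−λ) = 1/(54.35−18.67) = 0.02803 hr
W₂ = 1/(μ₂−λ) = 1/(37.49−18.67) = 0.05313 hr
W_total = W₁ + W₂ = 0.02803 + 0.05313 = 0.08116 hr

Final: 0.08116 hr


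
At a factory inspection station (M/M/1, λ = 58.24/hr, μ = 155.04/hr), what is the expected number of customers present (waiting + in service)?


ρ = λ/μ = 58.24/155.04 = 0.3756
L = ρ/(1−ρ) = 0.3756/(1 − 0.3756) = 0.3756/0.6244 = 0.6017

Final: 0.6017


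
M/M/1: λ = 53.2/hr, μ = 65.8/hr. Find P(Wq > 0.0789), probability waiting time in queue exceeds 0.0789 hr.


ρ = 53.2/65.8 = 0.8085
P(Wq > t) = ρ·e^{−(μ−λ)t} = 0.8085·e^{−0.9941}
= 0.8085·0.370042 = 0.299183

Final: 0.299183


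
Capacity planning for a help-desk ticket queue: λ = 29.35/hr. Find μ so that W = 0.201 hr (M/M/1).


W = 1/(μ−λ) ⇒ μ − λ = 1/W = 1/0.201 = 4.9751
μ = λ + 1/W = 29.35 + 4.9751 = 34.3251 per hr

Final: 34.3251 /hr


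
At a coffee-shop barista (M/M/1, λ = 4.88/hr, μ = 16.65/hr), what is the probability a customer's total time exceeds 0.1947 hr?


W ~ Exponential(μ−λ) for M/M/1.
μ − λ = 16.65 − 4.88 = 11.7700
P(W > t) = e^{−(μ−λ)t} = e^{−2.2916} = 0.101103

Final: 0.101103


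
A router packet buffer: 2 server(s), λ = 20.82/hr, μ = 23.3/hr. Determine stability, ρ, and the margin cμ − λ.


Total capacity cμ = 2·23.3 = 46.60/hr
ρ = λ/(cμ) = 20.82/46.60 = 0.4468
Stable ⇔ ρ < 1: YES
Spare capacity = cμ − λ = 46.60 − 20.82 = 25.78/hr

Final: ρ = 0.4468; stable; margin = 25.78/hr


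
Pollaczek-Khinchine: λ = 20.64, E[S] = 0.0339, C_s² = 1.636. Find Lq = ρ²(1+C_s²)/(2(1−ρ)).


ρ = λ·E[S] = 20.64·0.0339 = 0.6997
Lq = ρ²(1+C_s²)/(2(1−ρ)) = 0.4896·(1+1.636)/(2·0.3003)
= 0.4896·2.6360/0.6006 = 2.14869

Final: 2.14869


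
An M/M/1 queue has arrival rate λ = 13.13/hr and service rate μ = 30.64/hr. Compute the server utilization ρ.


ρ = λ/μ = 13.13/30.64 = 0.4285

Final: 0.4285


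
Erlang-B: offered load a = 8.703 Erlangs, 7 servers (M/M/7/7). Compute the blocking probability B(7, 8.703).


B(c,a) = (a^c/c!) / Σ_{k=0}^{c} a^k/k!
a^7/7! = 750.330064
Σ terms (k=0..7): 1.00000 + 8.70300 + 37.87110 + 109.86407 + 239.03676 + 416.06738 + 603.50574 + 750.33006 = 2166.378125
B = 750.330064/2166.378125 = 0.346352

Final: 0.346352


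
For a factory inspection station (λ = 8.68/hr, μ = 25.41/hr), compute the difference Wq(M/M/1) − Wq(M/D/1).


ρ = 8.68/25.41 = 0.3416
Wq(M/M/1) = ρ/(μ−λ) = 0.3416/16.73 = 0.02042 hr
Wq(M/D/1) = ρ/(2(μ−λ)) = 0.01021 hr
Savings = 0.02042 − 0.01021 = 0.01021 hr

Final: 0.01021 hr


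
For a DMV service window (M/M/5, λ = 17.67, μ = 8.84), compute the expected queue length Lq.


a = λ/μ = 1.9989; ρ = a/5 = 0.3998
P₀ = 0.134483
Lq = P₀·a^c·ρ / (c!·(1−ρ)²) = 0.134483·31.90960·0.3998/(120·0.36027)
= 0.03968

Final: 0.03968


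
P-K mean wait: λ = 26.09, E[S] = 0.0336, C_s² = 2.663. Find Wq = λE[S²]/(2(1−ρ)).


ρ = λ·E[S] = 26.09·0.0336 = 0.8766
E[S²] = E[S]²(1+C_s²) = 0.0336²·(1+2.663) = 0.004135
Wq = λ·E[S²]/(2(1−ρ)) = 26.09·0.004135/(2·0.1234) = 0.43725 hr

Final: 0.43725 hr


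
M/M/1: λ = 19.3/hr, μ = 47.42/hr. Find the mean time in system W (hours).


W = 1/(μ−λ) = 1/(47.42 − 19.3) = 1/28.12 = 0.03556 hr

Final: 0.03556 hr


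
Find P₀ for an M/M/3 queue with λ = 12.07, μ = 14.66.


a = λ/μ = 12.07/14.66 = 0.8233; ρ = a/c = 0.2744
Σ_{k=0}^{2} a^k/k! (terms k=0..2) = 1.00000 + 0.82333 + 0.33894 = 2.16226
Tail: a^3/(3!(1−ρ)) = 0.55811/(6·0.7256) = 0.12820
P₀ = 1/(2.16226 + 0.12820) = 1/2.29047 = 0.436592

Final: 0.436592


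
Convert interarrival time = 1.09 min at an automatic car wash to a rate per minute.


λ = 1/(interarrival time) in consistent units.
1 minute = 1 min, so λ = 1/1.09 = 0.9174 per minute

Final: 0.9174 /min


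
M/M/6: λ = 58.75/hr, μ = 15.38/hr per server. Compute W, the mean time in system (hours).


a = 3.8199; ρ = 0.6366; P₀ = 0.020437
Lq = P₀·a^c·ρ/(c!(1−ρ)²) = 0.42526
Wq = Lq/λ = 0.42526/58.75 = 0.007238 hr
W = Wq + 1/μ = 0.007238 + 0.06502 = 0.07226 hr

Final: 0.07226 hr


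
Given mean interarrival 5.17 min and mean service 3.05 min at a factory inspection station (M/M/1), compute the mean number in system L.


λ = 60/5.17 = 11.6054 /hr
μ = 60/3.05 = 19.6721 /hr
ρ = λ/μ = 11.6054/19.6721 = 0.5899
L = ρ/(1−ρ) = 0.5899/0.4101 = 1.4387

Final: 1.4387


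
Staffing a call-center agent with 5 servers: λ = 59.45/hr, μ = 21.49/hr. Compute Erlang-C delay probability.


a = λ/μ = 2.7664; ρ = a/5 = 0.5533
P₀ = 0.060298 (from M/M/c formula)
C(c,a) = [a^c/(c!(1−ρ))]·P₀ = [162.02320/(120·0.4467)]·0.060298
= 3.02246·0.060298 = 0.182249

Final: 0.182249


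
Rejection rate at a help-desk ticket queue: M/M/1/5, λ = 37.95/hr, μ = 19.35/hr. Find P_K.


ρ = λ/μ = 37.95/19.35 = 1.9612
P_K = (1−ρ)ρ^K/(1−ρ^(K+1)) = (-0.9612·29.017103)/(1 − 56.909512)
= -27.892409/-55.909512 = 0.498885

Final: 0.498885


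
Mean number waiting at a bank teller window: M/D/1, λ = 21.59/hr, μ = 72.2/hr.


ρ = 21.59/72.2 = 0.2990
M/D/1: Lq = ρ²/(2(1−ρ)) = 0.08942/(2·0.7010) = 0.06378

Final: 0.06378


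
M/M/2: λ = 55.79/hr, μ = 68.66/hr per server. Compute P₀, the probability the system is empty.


a = λ/μ = 55.79/68.66 = 0.8126; ρ = a/c = 0.4063
Σ_{k=0}^{1} a^k/k! (terms k=0..1) = 1.00000 + 0.81255 = 1.81255
Tail: a^2/(2!(1−ρ)) = 0.66025/(2·0.5937) = 0.55602
P₀ = 1/(1.81255 + 0.55602) = 1/2.36858 = 0.422195

Final: 0.422195


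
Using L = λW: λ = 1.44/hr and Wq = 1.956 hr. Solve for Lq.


Lq = λWq = 1.44·1.956 = 2.8166

Final: 2.8166


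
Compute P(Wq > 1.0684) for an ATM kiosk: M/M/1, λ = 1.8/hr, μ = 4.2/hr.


ρ = 1.8/4.2 = 0.4286
P(Wq > t) = ρ·e^{−(μ−λ)t} = 0.4286·e^{−2.5642}
= 0.4286·0.076984 = 0.032993

Final: 0.032993


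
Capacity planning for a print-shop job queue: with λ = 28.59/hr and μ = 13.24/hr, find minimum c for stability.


Stability requires cμ > λ ⇔ c > λ/μ.
λ/μ = 28.59/13.24 = 2.1594
Minimum integer c = ⌊2.1594⌋ + 1 = 3
Check: 3·13.24 = 39.72 > 28.59, while 2·13.24 = 26.48 ≤ 28.59

Final: 3 servers


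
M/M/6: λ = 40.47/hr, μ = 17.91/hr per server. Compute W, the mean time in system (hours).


a = 2.2596; ρ = 0.3766; P₀ = 0.104066
Lq = P₀·a^c·ρ/(c!(1−ρ)²) = 0.01864
Wq = Lq/λ = 0.01864/40.47 = 0.0004607 hr
W = Wq + 1/μ = 0.0004607 + 0.05583 = 0.05630 hr

Final: 0.05630 hr


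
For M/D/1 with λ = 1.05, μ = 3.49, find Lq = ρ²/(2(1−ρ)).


ρ = 1.05/3.49 = 0.3009
M/D/1: Lq = ρ²/(2(1−ρ)) = 0.09052/(2·0.6991) = 0.06473

Final: 0.06473


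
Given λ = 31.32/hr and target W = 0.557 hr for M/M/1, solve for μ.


W = 1/(μ−λ) ⇒ μ − λ = 1/W = 1/0.557 = 1.7953
μ = λ + 1/W = 31.32 + 1.7953 = 33.1153 per hr

Final: 33.1153 /hr


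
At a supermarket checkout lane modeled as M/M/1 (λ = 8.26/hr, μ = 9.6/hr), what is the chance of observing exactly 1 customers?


ρ = 8.26/9.6 = 0.8604
P_n = (1−ρ)·ρ^n = (1 − 0.8604)·0.8604^1 = 0.1396·0.860417 = 0.120100

Final: 0.120100


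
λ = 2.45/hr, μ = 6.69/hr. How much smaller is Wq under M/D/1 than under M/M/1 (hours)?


ρ = 2.45/6.69 = 0.3662
Wq(M/M/1) = ρ/(μ−λ) = 0.3662/4.24 = 0.08637 hr
Wq(M/D/1) = ρ/(2(μ−λ)) = 0.04319 hr
Savings = 0.08637 − 0.04319 = 0.04319 hr

Final: 0.04319 hr


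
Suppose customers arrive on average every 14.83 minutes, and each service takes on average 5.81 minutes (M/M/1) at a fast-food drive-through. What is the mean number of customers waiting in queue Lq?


λ = 60/14.83 = 4.0459 /hr
μ = 60/5.81 = 10.3270 /hr
ρ = λ/μ = 4.0459/10.3270 = 0.3918
Lq = ρ²/(1−ρ) = 0.1535/0.6082 = 0.2524

Final: 0.2524


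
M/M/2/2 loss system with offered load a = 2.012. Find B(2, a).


B(c,a) = (a^c/c!) / Σ_{k=0}^{c} a^k/k!
a^2/2! = 2.024072
Σ terms (k=0..2): 1.00000 + 2.01200 + 2.02407 = 5.036072
B = 2.024072/5.036072 = 0.401915

Final: 0.401915


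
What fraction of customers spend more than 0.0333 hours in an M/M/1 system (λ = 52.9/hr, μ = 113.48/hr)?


W ~ Exponential(μ−λ) for M/M/1.
μ − λ = 113.48 − 52.9 = 60.5800
P(W > t) = e^{−(μ−λ)t} = e^{−2.0173} = 0.133012

Final: 0.133012


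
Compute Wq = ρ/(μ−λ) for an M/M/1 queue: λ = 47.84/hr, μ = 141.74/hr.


ρ = 47.84/141.74 = 0.3375
Wq = ρ/(μ−λ) = 0.3375/(141.74 − 47.84) = 0.3375/93.90 = 0.003594 hr

Final: 0.003594 hr


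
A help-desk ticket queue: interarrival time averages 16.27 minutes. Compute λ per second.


λ = 1/(interarrival time) in consistent units.
1 second = 0.0166667 min, so λ = 0.0166667/16.27 = 0.001024 per second

Final: 0.001024 /sec


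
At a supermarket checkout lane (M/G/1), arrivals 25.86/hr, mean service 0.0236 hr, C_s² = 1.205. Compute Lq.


ρ = λ·E[S] = 25.86·0.0236 = 0.6103
Lq = ρ²(1+C_s²)/(2(1−ρ)) = 0.3725·(1+1.205)/(2·0.3897)
= 0.3725·2.2050/0.7794 = 1.05372

Final: 1.05372


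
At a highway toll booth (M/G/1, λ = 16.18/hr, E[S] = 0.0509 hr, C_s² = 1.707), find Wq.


ρ = λ·E[S] = 16.18·0.0509 = 0.8236
E[S²] = E[S]²(1+C_s²) = 0.0509²·(1+1.707) = 0.007013
Wq = λ·E[S²]/(2(1−ρ)) = 16.18·0.007013/(2·0.1764) = 0.32157 hr

Final: 0.32157 hr


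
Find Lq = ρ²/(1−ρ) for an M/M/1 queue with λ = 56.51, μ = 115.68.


ρ = 56.51/115.68 = 0.4885
Lq = ρ²/(1−ρ) = 0.2386/0.5115 = 0.4665

Final: 0.4665


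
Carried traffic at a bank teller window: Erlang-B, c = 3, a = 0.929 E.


B(3,0.929) = 0.053576 (Erlang-B)
Carried load = a(1 − B) = 0.929·(1 − 0.053576) = 0.929·0.946424 = 0.8792 E

Final: 0.8792 Erlangs


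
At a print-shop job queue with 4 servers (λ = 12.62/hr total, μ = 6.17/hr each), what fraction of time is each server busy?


ρ = λ/(cμ) = 12.62/(4·6.17) = 12.62/24.68 = 0.5113

Final: 0.5113


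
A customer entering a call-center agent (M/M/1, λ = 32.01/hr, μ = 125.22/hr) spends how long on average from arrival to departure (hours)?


W = 1/(μ−λ) = 1/(125.22 − 32.01) = 1/93.21 = 0.01073 hr

Final: 0.01073 hr


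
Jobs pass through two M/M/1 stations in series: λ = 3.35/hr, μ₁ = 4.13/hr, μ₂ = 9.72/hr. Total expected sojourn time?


Each node sees arrival rate λ = 3.35/hr (tandem ⇒ throughput preserved).
W₁ = 1/(μ₁−λ) = 1/(4.13−3.35) = 1.28205 hr
W₂ = 1/(μ₂−λ) = 1/(9.72−3.35) = 0.15699 hr
W_total = W₁ + W₂ = 1.28205 + 0.15699 = 1.43904 hr

Final: 1.43904 hr


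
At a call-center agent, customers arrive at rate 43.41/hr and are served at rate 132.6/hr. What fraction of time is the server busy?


ρ = λ/μ = 43.41/132.6 = 0.3274

Final: 0.3274


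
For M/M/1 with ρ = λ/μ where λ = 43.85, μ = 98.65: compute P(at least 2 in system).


ρ = 43.85/98.65 = 0.4445
P(N ≥ n) = ρ^n = 0.4445^2 = 0.197581

Final: 0.197581


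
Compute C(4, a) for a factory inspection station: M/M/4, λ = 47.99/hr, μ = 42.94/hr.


a = λ/μ = 1.1176; ρ = a/4 = 0.2794
P₀ = 0.326265 (from M/M/c formula)
C(c,a) = [a^c/(c!(1−ρ))]·P₀ = [1.56011/(24·0.7206)]·0.326265
= 0.09021·0.326265 = 0.029432

Final: 0.029432


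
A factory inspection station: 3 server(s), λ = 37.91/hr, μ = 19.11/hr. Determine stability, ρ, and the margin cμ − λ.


Total capacity cμ = 3·19.11 = 57.33/hr
ρ = λ/(cμ) = 37.91/57.33 = 0.6613
Stable ⇔ ρ < 1: YES
Spare capacity = cμ − λ = 57.33 − 37.91 = 19.42/hr

Final: ρ = 0.6613; stable; margin = 19.42/hr


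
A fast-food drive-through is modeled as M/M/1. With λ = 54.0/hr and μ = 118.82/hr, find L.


ρ = λ/μ = 54.0/118.82 = 0.4545
L = ρ/(1−ρ) = 0.4545/(1 − 0.4545) = 0.4545/0.5455 = 0.8331

Final: 0.8331


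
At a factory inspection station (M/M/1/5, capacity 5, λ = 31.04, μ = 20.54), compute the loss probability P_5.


ρ = λ/μ = 31.04/20.54 = 1.5112
P_K = (1−ρ)ρ^K/(1−ρ^(K+1)) = (-0.5112·7.881454)/(1 − 11.910435)
= -4.028981/-10.910435 = 0.369278

Final: 0.369278


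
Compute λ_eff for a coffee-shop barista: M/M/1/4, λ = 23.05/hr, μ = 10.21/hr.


ρ = 2.2576; P_K = (1−ρ)ρ^4/(1−ρ^5) = 0.566713
λ_eff = λ(1 − P_K) = 23.05·(1 − 0.566713) = 23.05·0.433287 = 9.9873 /hr

Final: 9.9873 /hr


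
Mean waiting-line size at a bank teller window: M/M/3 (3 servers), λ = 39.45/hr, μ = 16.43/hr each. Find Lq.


a = λ/μ = 2.4011; ρ = a/3 = 0.8004
P₀ = 0.056052
Lq = P₀·a^c·ρ / (c!·(1−ρ)²) = 0.056052·13.84294·0.8004/(6·0.03985)
= 2.59707

Final: 2.59707


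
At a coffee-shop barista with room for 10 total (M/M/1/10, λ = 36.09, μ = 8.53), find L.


ρ = 36.09/8.53 = 4.2309
L = ρ[1 − (K+1)ρ^K + Kρ^(K+1)] / [(1−ρ)(1−ρ^(K+1))]
Numerator: 4.2309·(1 − 11·1838139.674216 + 10·7777076.300406) = 243496342.747869
Denominator: (-3.2309)·(-7777075.300406) = 25127338.250783
L = 243496342.747869/25127338.250783 = 9.6905

Final: 9.6905


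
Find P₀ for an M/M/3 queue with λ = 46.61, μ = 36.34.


a = λ/μ = 46.61/36.34 = 1.2826; ρ = a/c = 0.4275
Σ_{k=0}^{2} a^k/k! (terms k=0..2) = 1.00000 + 1.28261 + 0.82254 = 3.10515
Tail: a^3/(3!(1−ρ)) = 2.11000/(6·0.5725) = 0.61430
P₀ = 1/(3.10515 + 0.61430) = 1/3.71946 = 0.268857

Final: 0.268857


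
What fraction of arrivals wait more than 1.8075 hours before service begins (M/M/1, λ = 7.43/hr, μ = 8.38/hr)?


ρ = 7.43/8.38 = 0.8866
P(Wq > t) = ρ·e^{−(μ−λ)t} = 0.8866·e^{−1.7171}
= 0.8866·0.179582 = 0.159223

Final: 0.159223


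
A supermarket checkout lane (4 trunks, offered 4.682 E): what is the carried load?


B(4,4.682) = 0.372365 (Erlang-B)
Carried load = a(1 − B) = 4.682·(1 − 0.372365) = 4.682·0.627635 = 2.9386 E

Final: 2.9386 Erlangs
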